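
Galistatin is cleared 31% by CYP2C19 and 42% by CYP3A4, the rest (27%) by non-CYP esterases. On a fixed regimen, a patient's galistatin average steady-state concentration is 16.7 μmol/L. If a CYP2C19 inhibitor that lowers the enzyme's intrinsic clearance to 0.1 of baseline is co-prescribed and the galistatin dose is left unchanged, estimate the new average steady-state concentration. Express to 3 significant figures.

The CYP2C19 pathway (31% of clearance) falls to 0.1× activity: 0.31 × 0.1 = 0.031.
CYP3A4 (42%) and the residual 27% are unaffected.
Relative clearance = 0.031 + 0.42 + 0.27 = 0.721.
Average steady-state concentration ∝ 1/CL, so new value = 16.7 / 0.721 = 23.2 μmol/L.

23.2 μmol/L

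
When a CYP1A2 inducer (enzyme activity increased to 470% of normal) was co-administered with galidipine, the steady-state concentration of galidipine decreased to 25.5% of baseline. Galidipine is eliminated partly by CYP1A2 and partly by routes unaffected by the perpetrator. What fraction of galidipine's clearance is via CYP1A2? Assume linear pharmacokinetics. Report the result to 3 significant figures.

CL'/CL = 1 / 0.255 = 3.922
4.7·fm + (1 − fm) = 3.922
fm = (3.922 − 1) / (4.7 − 1) = 0.790

0.790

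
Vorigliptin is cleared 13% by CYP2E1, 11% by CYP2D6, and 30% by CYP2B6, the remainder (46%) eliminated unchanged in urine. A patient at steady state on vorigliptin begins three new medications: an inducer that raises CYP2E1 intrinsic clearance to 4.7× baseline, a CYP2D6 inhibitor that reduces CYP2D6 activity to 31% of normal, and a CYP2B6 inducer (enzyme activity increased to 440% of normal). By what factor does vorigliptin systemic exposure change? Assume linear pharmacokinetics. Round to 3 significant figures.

CYP2E1: 0.13 × 4.7 = 0.611
CYP2D6: 0.11 × 0.31 = 0.0341
CYP2B6: 0.3 × 4.4 = 1.32
Other: 0.46 (unchanged)
New clearance relative to baseline: 0.611 + 0.0341 + 1.32 + 0.46 = 2.4251.
Because systemic exposure varies inversely with clearance, the combined effect is 1 / 2.4251 = 0.412.

0.412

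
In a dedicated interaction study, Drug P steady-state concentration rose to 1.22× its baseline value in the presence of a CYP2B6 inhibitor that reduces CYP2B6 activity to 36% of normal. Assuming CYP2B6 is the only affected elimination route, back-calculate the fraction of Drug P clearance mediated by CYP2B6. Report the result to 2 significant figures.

Let fm be the CYP2B6 fraction. New clearance relative to baseline = fm × 0.36 + (1 − fm).
Steady-state concentration ratio = 1 / (new CL fraction), so new CL fraction = 1 / 1.22 = 0.8197.
fm × 0.36 + 1 − fm = 0.8197  ⇒  fm × (0.36 − 1) = −0.1803  ⇒  fm = 0.28.

0.28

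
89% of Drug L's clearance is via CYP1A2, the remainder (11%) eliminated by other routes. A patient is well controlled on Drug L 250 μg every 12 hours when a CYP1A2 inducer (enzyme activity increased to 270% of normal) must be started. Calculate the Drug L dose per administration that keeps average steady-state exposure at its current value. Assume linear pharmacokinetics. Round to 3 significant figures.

628 μg

The CYP1A2 pathway (89% of clearance) is boosted to 2.7× activity: 0.89 × 2.7 = 2.403.
The remaining 11% of clearance is unaffected.
New clearance relative to baseline: 2.403 + 0.11 = 2.513.
Css,avg = (dose rate)/CL, so holding Css fixed requires dose ∝ CL: 250 × 2.513 = 628 μg.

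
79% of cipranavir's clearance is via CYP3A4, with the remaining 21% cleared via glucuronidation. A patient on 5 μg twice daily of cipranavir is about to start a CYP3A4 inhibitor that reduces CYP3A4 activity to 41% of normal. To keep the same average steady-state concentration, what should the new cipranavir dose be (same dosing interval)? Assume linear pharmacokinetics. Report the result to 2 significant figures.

The CYP3A4 pathway (79% of clearance) drops to 0.41× activity: 0.79 × 0.41 = 0.3239.
Non-CYP routes (21%) are unchanged.
New clearance relative to baseline: 0.3239 + 0.21 = 0.5339.
Css,avg = (dose rate)/CL, so holding Css fixed requires dose ∝ CL: 5 × 0.5339 = 2.7 μg.

2.7 μg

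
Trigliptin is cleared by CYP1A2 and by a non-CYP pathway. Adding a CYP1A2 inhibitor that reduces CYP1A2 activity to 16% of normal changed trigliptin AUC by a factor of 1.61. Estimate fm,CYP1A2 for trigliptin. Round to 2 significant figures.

0.45

CL'/CL = 1 / 1.61 = 0.6211
0.16·fm + (1 − fm) = 0.6211
fm = (0.6211 − 1) / (0.16 − 1) = 0.45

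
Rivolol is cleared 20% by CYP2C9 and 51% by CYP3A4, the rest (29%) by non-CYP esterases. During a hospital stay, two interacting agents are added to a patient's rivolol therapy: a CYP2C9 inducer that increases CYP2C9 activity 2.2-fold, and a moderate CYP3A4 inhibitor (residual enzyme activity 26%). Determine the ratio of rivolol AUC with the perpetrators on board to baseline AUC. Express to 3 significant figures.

1.16

CYP2C9: 0.2 × 2.2 = 0.44
CYP3A4: 0.51 × 0.26 = 0.1326
Other: 0.29 (unchanged)
New clearance relative to baseline: 0.44 + 0.1326 + 0.29 = 0.8626.
Because AUC varies inversely with clearance, the combined effect is 1 / 0.8626 = 1.16.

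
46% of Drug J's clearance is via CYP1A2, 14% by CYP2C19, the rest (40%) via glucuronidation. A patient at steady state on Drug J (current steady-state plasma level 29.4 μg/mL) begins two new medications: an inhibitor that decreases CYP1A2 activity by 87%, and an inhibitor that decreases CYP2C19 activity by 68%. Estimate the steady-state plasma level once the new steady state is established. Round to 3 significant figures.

CYP1A2: 0.46 × 0.13 = 0.0598
CYP2C19: 0.14 × 0.32 = 0.0448
Other: 0.4 (unchanged)
Relative clearance = 0.0598 + 0.0448 + 0.4 = 0.5046.
New steady-state plasma level = 29.4 / 0.5046 = 58.3 μg/mL (concentration scales inversely with clearance).

58.3 μg/mL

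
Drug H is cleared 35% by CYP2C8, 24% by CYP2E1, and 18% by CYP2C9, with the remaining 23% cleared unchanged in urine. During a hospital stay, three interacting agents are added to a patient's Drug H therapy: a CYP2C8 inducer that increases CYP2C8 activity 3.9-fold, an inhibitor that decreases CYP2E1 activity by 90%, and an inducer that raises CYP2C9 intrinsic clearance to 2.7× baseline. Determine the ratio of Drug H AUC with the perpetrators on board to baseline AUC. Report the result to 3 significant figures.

0.475

The CYP2C8 pathway (35% of clearance) is boosted to 3.9× activity: 0.35 × 3.9 = 1.365.
The CYP2E1 pathway (24% of clearance) drops to 0.1× activity: 0.24 × 0.1 = 0.024.
The CYP2C9 pathway (18% of clearance) rises to 2.7× activity: 0.18 × 2.7 = 0.486.
The remaining 23% of clearance is unaffected.
Relative clearance = 1.365 + 0.024 + 0.486 + 0.23 = 2.105.
Net AUC ratio = 1 / 2.105 = 0.475.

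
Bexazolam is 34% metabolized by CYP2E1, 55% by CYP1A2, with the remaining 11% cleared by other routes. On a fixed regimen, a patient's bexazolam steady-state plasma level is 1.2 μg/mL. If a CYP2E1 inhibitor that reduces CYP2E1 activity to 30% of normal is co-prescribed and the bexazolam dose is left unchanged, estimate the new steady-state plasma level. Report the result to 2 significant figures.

1.6 μg/mL

The CYP2E1 pathway (34% of clearance) falls to 0.3× activity: 0.34 × 0.3 = 0.102.
CYP1A2 (55%) and the residual 11% are unaffected.
Relative clearance = 0.102 + 0.55 + 0.11 = 0.762.
New steady-state plasma level = baseline ÷ relative clearance = 1.2 / 0.762 = 1.6 μg/mL.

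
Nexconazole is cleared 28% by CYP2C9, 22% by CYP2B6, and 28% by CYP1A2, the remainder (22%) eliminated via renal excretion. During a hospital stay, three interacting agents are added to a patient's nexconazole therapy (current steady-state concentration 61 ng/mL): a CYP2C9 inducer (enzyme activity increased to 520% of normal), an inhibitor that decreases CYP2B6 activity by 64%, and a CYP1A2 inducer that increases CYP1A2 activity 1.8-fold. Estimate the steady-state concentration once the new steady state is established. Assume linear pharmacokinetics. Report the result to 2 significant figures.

The CYP2C9 pathway (28% of clearance) increases to 5.2× activity: 0.28 × 5.2 = 1.456.
The CYP2B6 pathway (22% of clearance) falls to 0.36× activity: 0.22 × 0.36 = 0.0792.
The CYP1A2 pathway (28% of clearance) rises to 1.8× activity: 0.28 × 1.8 = 0.504.
The remaining 22% of clearance is unaffected.
Relative clearance = 1.456 + 0.0792 + 0.504 + 0.22 = 2.2592.
Dividing the baseline by the relative clearance: 61 / 2.2592 = 27 ng/mL.

27 ng/mL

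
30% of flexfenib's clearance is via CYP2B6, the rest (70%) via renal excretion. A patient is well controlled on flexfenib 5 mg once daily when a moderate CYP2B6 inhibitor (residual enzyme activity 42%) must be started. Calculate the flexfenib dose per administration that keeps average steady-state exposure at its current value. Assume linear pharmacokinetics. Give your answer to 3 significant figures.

4.13 mg

The CYP2B6 pathway (30% of clearance) falls to 0.42× activity: 0.3 × 0.42 = 0.126.
Non-CYP routes (70%) are unchanged.
Relative clearance = 0.126 + 0.7 = 0.826.
To maintain the same steady-state level, dose must scale with clearance: new dose = 5 × 0.826 = 4.13 mg.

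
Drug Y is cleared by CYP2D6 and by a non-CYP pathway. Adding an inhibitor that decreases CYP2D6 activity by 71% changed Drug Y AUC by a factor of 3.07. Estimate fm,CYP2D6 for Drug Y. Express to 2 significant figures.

0.95

CL'/CL = 1 / 3.07 = 0.3257
0.29·fm + (1 − fm) = 0.3257
fm = (0.3257 − 1) / (0.29 − 1) = 0.95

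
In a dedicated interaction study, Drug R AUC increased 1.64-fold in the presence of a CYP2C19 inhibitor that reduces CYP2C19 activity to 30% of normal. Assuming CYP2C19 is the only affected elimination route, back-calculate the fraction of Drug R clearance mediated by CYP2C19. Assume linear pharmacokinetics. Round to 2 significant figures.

CL'/CL = 1 / 1.64 = 0.6098
0.3·fm + (1 − fm) = 0.6098
fm = (0.6098 − 1) / (0.3 − 1) = 0.56

0.56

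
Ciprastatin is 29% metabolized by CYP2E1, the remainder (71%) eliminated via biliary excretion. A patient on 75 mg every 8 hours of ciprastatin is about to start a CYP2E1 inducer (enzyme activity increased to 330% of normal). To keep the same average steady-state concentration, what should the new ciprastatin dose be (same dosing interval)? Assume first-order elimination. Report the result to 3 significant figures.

125 mg

The CYP2E1 pathway (29% of clearance) is boosted to 3.3× activity: 0.29 × 3.3 = 0.957.
Non-CYP routes (71%) are unchanged.
CL_new/CL_old = 0.957 + 0.71 = 1.667.
Css,avg = (dose rate)/CL, so holding Css fixed requires dose ∝ CL: 75 × 1.667 = 125 mg.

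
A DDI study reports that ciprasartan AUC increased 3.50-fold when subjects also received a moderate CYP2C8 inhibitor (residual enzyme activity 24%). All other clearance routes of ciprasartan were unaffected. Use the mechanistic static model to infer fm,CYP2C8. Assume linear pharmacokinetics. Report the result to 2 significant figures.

0.94

Call the CYP2C8 fraction fm. After the interaction, CL_new/CL_old = fm × 0.24 + (1 − fm).
AUC ratio = 1 / (new CL fraction), so new CL fraction = 1 / 3.50 = 0.2857.
fm × 0.24 + 1 − fm = 0.2857  ⇒  fm × (0.24 − 1) = −0.7143  ⇒  fm = 0.94.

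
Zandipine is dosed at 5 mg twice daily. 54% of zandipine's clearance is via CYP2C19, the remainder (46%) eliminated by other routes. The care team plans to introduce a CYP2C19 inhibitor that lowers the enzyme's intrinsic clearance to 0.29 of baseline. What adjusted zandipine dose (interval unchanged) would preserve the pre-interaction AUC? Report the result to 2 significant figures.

3.1 mg

CYP2C19: 0.54 × 0.29 = 0.1566
Other: 0.46 (unchanged)
New clearance relative to baseline: 0.1566 + 0.46 = 0.6166.
Exposure is unchanged when dose changes in proportion to clearance. New dose = 5 mg × 0.6166 = 3.1 mg.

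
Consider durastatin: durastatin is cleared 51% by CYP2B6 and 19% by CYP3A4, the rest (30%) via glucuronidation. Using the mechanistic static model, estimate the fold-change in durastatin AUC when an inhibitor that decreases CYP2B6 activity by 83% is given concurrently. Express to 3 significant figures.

1.73

The CYP2B6 pathway (51% of clearance) falls to 0.17× activity: 0.51 × 0.17 = 0.0867.
CYP3A4 (19%) and the residual 30% are unaffected.
New clearance relative to baseline: 0.0867 + 0.19 + 0.3 = 0.5767.
AUC ratio = CL_old/CL_new = 1 / 0.5767 = 1.73.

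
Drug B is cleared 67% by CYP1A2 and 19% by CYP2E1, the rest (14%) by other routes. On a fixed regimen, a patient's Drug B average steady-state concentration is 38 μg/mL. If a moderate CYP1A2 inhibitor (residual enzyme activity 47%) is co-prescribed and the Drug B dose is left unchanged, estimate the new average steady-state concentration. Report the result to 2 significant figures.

59 μg/mL

The CYP1A2 pathway (67% of clearance) falls to 0.47× activity: 0.67 × 0.47 = 0.3149.
CYP2E1 (19%) and the residual 14% are unaffected.
New clearance relative to baseline: 0.3149 + 0.19 + 0.14 = 0.6449.
New average steady-state concentration = baseline ÷ relative clearance = 38 / 0.6449 = 59 μg/mL.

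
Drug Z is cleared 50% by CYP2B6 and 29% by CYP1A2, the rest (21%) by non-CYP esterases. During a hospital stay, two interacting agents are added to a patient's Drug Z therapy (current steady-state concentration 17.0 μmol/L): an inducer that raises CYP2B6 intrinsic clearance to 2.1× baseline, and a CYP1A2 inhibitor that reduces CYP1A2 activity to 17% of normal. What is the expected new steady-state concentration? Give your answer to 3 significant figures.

The CYP2B6 pathway (50% of clearance) increases to 2.1× activity: 0.5 × 2.1 = 1.05.
The CYP1A2 pathway (29% of clearance) is reduced to 0.17× activity: 0.29 × 0.17 = 0.0493.
Non-CYP routes (21%) are unchanged.
CL_new/CL_old = 1.05 + 0.0493 + 0.21 = 1.3093.
Dividing the baseline by the relative clearance: 17.0 / 1.3093 = 13.0 μmol/L.

13.0 μmol/L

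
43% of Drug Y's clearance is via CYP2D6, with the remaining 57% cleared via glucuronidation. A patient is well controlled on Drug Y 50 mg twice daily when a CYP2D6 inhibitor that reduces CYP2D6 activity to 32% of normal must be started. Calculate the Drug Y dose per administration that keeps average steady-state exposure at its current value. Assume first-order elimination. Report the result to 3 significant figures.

35.4 mg

The CYP2D6 pathway (43% of clearance) drops to 0.32× activity: 0.43 × 0.32 = 0.1376.
The remaining 57% of clearance is unaffected.
Relative clearance = 0.1376 + 0.57 = 0.7076.
Exposure is unchanged when dose changes in proportion to clearance. New dose = 50 mg × 0.7076 = 35.4 mg.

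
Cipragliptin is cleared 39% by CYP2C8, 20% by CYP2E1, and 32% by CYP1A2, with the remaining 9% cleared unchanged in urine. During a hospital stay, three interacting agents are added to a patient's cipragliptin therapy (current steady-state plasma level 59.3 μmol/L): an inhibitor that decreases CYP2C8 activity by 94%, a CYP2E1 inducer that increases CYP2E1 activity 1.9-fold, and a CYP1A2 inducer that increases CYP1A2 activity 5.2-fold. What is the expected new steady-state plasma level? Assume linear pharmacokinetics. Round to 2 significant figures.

27 μmol/L

The CYP2C8 pathway (39% of clearance) drops to 0.06× activity: 0.39 × 0.06 = 0.0234.
The CYP2E1 pathway (20% of clearance) is boosted to 1.9× activity: 0.2 × 1.9 = 0.38.
The CYP1A2 pathway (32% of clearance) is boosted to 5.2× activity: 0.32 × 5.2 = 1.664.
Non-CYP routes (9%) are unchanged.
CL_new/CL_old = 0.0234 + 0.38 + 1.664 + 0.09 = 2.1574.
Steady-state plasma level ∝ 1/CL: new value = 59.3 / 2.1574 = 27 μmol/L.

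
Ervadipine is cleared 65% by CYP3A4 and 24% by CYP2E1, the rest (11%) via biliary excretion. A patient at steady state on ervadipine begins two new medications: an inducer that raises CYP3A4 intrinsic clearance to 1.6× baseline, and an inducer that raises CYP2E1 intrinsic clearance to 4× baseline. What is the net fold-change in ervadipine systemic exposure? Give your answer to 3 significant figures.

The CYP3A4 pathway (65% of clearance) is boosted to 1.6× activity: 0.65 × 1.6 = 1.04.
The CYP2E1 pathway (24% of clearance) is boosted to 4× activity: 0.24 × 4 = 0.96.
Non-CYP routes (11%) are unchanged.
Relative clearance = 1.04 + 0.96 + 0.11 = 2.11.
Net systemic exposure ratio = 1 / 2.11 = 0.474.

0.474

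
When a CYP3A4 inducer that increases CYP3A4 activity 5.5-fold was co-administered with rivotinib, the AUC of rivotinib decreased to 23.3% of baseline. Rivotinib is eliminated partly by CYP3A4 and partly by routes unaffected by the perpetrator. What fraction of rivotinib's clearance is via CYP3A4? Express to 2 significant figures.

CL'/CL = 1 / 0.233 = 4.292
5.5·fm + (1 − fm) = 4.292
fm = (4.292 − 1) / (5.5 − 1) = 0.73

0.73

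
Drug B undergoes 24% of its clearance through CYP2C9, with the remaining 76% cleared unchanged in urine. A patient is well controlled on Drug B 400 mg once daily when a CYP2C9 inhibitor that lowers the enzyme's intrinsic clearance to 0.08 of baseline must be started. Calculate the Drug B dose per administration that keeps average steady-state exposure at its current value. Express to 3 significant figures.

312 mg

The CYP2C9 pathway (24% of clearance) falls to 0.08× activity: 0.24 × 0.08 = 0.0192.
The remaining 76% of clearance is unaffected.
Relative clearance = 0.0192 + 0.76 = 0.7792.
Exposure is unchanged when dose changes in proportion to clearance. New dose = 400 mg × 0.7792 = 312 mg.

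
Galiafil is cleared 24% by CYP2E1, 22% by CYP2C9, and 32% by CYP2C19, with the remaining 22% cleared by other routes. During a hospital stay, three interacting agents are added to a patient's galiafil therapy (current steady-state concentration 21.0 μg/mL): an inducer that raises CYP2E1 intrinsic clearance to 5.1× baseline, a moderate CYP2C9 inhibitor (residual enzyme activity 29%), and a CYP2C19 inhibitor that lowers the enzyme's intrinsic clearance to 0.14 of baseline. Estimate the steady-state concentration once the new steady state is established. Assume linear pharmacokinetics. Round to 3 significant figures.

13.5 μg/mL

The CYP2E1 pathway (24% of clearance) is boosted to 5.1× activity: 0.24 × 5.1 = 1.224.
The CYP2C9 pathway (22% of clearance) drops to 0.29× activity: 0.22 × 0.29 = 0.0638.
The CYP2C19 pathway (32% of clearance) drops to 0.14× activity: 0.32 × 0.14 = 0.0448.
The remaining 22% of clearance is unaffected.
New clearance relative to baseline: 1.224 + 0.0638 + 0.0448 + 0.22 = 1.5526.
New steady-state concentration = 21.0 / 1.5526 = 13.5 μg/mL (concentration scales inversely with clearance).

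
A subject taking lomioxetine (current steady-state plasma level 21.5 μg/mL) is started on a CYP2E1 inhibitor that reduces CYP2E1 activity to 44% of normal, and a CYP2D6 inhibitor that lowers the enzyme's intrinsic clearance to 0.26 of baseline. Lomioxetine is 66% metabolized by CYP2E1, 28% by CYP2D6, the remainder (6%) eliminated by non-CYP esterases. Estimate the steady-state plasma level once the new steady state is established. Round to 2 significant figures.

51 μg/mL

CYP2E1: 0.66 × 0.44 = 0.2904
CYP2D6: 0.28 × 0.26 = 0.0728
Other: 0.06 (unchanged)
Relative clearance = 0.2904 + 0.0728 + 0.06 = 0.4232.
New steady-state plasma level = 21.5 / 0.4232 = 51 μg/mL (concentration scales inversely with clearance).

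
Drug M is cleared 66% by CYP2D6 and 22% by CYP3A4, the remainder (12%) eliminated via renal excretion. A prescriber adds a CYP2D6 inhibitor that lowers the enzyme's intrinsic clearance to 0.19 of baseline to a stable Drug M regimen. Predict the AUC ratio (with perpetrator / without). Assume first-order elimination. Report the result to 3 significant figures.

The CYP2D6 pathway (66% of clearance) is reduced to 0.19× activity: 0.66 × 0.19 = 0.1254.
CYP3A4 (22%) and the residual 12% are unaffected.
New clearance relative to baseline: 0.1254 + 0.22 + 0.12 = 0.4654.
Since AUC ∝ 1/CL, the ratio is 1 / 0.4654 = 2.15.

2.15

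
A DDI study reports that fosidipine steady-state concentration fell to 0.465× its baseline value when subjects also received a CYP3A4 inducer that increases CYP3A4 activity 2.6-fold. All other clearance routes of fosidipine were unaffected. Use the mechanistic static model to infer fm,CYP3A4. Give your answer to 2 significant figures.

0.72

CL'/CL = 1 / 0.465 = 2.151
2.6·fm + (1 − fm) = 2.151
fm = (2.151 − 1) / (2.6 − 1) = 0.72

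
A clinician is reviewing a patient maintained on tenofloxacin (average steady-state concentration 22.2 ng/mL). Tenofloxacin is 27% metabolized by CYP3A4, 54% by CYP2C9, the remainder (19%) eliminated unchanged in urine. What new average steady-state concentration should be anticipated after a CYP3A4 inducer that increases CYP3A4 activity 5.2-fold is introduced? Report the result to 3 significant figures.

10.4 ng/mL

The CYP3A4 pathway (27% of clearance) increases to 5.2× activity: 0.27 × 5.2 = 1.404.
CYP2C9 (54%) and the residual 19% are unaffected.
CL_new/CL_old = 1.404 + 0.54 + 0.19 = 2.134.
New average steady-state concentration = baseline ÷ relative clearance = 22.2 / 2.134 = 10.4 ng/mL.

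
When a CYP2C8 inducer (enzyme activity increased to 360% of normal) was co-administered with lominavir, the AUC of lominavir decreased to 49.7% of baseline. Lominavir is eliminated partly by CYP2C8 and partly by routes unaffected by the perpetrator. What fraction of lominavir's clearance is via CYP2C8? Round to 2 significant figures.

CL'/CL = 1 / 0.497 = 2.012
3.6·fm + (1 − fm) = 2.012
fm = (2.012 − 1) / (3.6 − 1) = 0.39

0.39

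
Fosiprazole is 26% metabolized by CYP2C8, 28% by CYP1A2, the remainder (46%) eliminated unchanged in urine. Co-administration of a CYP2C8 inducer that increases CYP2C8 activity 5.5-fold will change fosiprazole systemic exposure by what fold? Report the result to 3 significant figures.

0.461

The CYP2C8 pathway (26% of clearance) is boosted to 5.5× activity: 0.26 × 5.5 = 1.43.
CYP1A2 (28%) and the residual 46% are unaffected.
CL_new/CL_old = 1.43 + 0.28 + 0.46 = 2.17.
Systemic exposure is inversely proportional to clearance, so the fold-change is 1 / 2.17 = 0.461.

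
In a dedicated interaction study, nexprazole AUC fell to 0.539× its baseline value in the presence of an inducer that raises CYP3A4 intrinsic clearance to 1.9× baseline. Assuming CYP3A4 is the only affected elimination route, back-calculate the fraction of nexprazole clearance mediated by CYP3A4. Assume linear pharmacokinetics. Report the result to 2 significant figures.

0.95

Call the CYP3A4 fraction fm. After the interaction, CL_new/CL_old = fm × 1.9 + (1 − fm).
AUC ratio = 1 / (new CL fraction), so new CL fraction = 1 / 0.539 = 1.855.
fm × 1.9 + 1 − fm = 1.855  ⇒  fm × (1.9 − 1) = 0.8553  ⇒  fm = 0.95.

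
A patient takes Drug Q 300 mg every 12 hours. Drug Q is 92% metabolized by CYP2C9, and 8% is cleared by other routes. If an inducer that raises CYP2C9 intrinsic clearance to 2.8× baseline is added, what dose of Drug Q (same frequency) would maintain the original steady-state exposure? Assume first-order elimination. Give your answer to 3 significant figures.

797 mg

The CYP2C9 pathway (92% of clearance) rises to 2.8× activity: 0.92 × 2.8 = 2.576.
Non-CYP routes (8%) are unchanged.
Relative clearance = 2.576 + 0.08 = 2.656.
Css,avg = (dose rate)/CL, so holding Css fixed requires dose ∝ CL: 300 × 2.656 = 797 mg.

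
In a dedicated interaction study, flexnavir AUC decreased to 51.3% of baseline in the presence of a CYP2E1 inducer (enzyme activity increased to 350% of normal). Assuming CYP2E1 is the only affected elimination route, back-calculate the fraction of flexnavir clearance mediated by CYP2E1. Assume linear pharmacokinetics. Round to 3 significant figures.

Let x = fm,CYP2E1. Because AUC ∝ 1/CL, relative clearance rose to 1/0.513 = 1.949.
Only the CYP2E1 route changed, so 1.949 = x·3.5 + (1 − x), giving x = 0.380.

0.380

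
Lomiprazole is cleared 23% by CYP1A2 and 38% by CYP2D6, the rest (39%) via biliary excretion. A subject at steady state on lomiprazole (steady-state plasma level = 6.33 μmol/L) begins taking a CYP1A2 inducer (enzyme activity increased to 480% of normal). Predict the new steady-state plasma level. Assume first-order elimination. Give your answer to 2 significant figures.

3.4 μmol/L

CYP1A2: 0.23 × 4.8 = 1.104
CYP2D6: 0.38 (unchanged)
Other: 0.39 (unchanged)
CL_new/CL_old = 1.104 + 0.38 + 0.39 = 1.874.
With dosing unchanged, steady-state plasma level scales as 1/CL: 6.33 / 1.874 = 3.4 μmol/L.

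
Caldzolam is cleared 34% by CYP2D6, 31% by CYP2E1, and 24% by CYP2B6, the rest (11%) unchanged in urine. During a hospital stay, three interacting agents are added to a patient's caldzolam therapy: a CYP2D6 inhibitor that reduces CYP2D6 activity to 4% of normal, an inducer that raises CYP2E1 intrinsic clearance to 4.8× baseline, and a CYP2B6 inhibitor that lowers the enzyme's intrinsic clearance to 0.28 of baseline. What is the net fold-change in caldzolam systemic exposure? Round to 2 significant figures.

CYP2D6: 0.34 × 0.04 = 0.0136
CYP2E1: 0.31 × 4.8 = 1.488
CYP2B6: 0.24 × 0.28 = 0.0672
Other: 0.11 (unchanged)
CL_new/CL_old = 0.0136 + 1.488 + 0.0672 + 0.11 = 1.6788.
Systemic exposure ∝ 1/CL: fold-change = 1 / 1.6788 = 0.60.

0.60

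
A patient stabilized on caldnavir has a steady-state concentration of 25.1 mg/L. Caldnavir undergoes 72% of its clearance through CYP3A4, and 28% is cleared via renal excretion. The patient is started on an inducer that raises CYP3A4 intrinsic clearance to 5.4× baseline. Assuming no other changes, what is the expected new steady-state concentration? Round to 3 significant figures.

6.02 mg/L

The CYP3A4 pathway (72% of clearance) increases to 5.4× activity: 0.72 × 5.4 = 3.888.
Non-CYP routes (28%) are unchanged.
CL_new/CL_old = 3.888 + 0.28 = 4.168.
With dosing unchanged, steady-state concentration scales as 1/CL: 25.1 / 4.168 = 6.02 mg/L.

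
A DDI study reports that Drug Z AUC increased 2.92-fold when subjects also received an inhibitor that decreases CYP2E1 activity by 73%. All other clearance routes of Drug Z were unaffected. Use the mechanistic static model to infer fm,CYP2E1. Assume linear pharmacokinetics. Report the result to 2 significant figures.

0.90

Let fm be the CYP2E1 fraction. New clearance relative to baseline = fm × 0.27 + (1 − fm).
AUC ratio = 1 / (new CL fraction), so new CL fraction = 1 / 2.92 = 0.3425.
fm × 0.27 + 1 − fm = 0.3425  ⇒  fm × (0.27 − 1) = −0.6575  ⇒  fm = 0.90.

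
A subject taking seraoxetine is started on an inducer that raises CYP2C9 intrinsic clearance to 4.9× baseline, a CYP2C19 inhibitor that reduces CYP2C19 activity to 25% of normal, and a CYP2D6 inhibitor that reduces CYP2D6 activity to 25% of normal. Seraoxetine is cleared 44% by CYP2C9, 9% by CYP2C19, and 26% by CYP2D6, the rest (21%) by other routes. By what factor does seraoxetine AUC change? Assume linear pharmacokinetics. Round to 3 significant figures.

The CYP2C9 pathway (44% of clearance) increases to 4.9× activity: 0.44 × 4.9 = 2.156.
The CYP2C19 pathway (9% of clearance) drops to 0.25× activity: 0.09 × 0.25 = 0.0225.
The CYP2D6 pathway (26% of clearance) falls to 0.25× activity: 0.26 × 0.25 = 0.065.
Non-CYP routes (21%) are unchanged.
CL_new/CL_old = 2.156 + 0.0225 + 0.065 + 0.21 = 2.4535.
Net AUC ratio = 1 / 2.4535 = 0.408.

0.408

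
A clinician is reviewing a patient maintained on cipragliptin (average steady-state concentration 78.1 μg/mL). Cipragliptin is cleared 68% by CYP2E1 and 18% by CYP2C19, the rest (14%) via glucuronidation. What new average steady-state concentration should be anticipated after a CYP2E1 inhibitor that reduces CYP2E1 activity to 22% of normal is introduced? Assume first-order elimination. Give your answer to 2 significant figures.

1.7 × 10² μg/mL

The CYP2E1 pathway (68% of clearance) drops to 0.22× activity: 0.68 × 0.22 = 0.1496.
CYP2C19 (18%) and the residual 14% are unaffected.
Relative clearance = 0.1496 + 0.18 + 0.14 = 0.4696.
Average steady-state concentration ∝ 1/CL, so new value = 78.1 / 0.4696 = 1.7 × 10² μg/mL.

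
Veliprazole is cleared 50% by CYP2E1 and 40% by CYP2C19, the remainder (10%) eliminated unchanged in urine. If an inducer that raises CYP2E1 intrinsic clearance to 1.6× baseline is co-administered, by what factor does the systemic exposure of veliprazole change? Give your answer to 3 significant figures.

The CYP2E1 pathway (50% of clearance) increases to 1.6× activity: 0.5 × 1.6 = 0.8.
CYP2C19 (40%) and the residual 10% are unaffected.
Relative clearance = 0.8 + 0.4 + 0.1 = 1.3.
Systemic exposure ratio = CL_old/CL_new = 1 / 1.3 = 0.769.

0.769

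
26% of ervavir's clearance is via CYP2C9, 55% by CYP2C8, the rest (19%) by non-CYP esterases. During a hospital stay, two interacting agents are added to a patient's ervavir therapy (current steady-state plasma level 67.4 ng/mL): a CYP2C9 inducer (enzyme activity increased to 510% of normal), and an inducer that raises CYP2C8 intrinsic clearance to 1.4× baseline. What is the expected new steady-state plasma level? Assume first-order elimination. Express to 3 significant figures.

The CYP2C9 pathway (26% of clearance) increases to 5.1× activity: 0.26 × 5.1 = 1.326.
The CYP2C8 pathway (55% of clearance) is boosted to 1.4× activity: 0.55 × 1.4 = 0.77.
The remaining 19% of clearance is unaffected.
Relative clearance = 1.326 + 0.77 + 0.19 = 2.286.
New steady-state plasma level = 67.4 / 2.286 = 29.5 ng/mL (concentration scales inversely with clearance).

29.5 ng/mL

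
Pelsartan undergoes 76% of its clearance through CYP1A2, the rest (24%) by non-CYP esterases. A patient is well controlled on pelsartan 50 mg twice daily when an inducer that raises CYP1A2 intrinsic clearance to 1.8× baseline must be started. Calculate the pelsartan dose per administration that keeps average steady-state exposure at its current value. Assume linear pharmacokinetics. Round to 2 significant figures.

80 mg

CYP1A2: 0.76 × 1.8 = 1.368
Other: 0.24 (unchanged)
New clearance relative to baseline: 1.368 + 0.24 = 1.608.
Exposure is unchanged when dose changes in proportion to clearance. New dose = 50 mg × 1.608 = 80 mg.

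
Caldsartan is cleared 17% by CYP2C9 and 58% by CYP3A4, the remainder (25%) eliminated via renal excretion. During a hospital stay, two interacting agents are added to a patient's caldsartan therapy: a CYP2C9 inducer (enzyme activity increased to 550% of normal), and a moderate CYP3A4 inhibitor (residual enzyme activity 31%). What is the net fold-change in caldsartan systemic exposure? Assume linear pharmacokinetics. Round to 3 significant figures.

0.733

The CYP2C9 pathway (17% of clearance) rises to 5.5× activity: 0.17 × 5.5 = 0.935.
The CYP3A4 pathway (58% of clearance) falls to 0.31× activity: 0.58 × 0.31 = 0.1798.
Non-CYP routes (25%) are unchanged.
Relative clearance = 0.935 + 0.1798 + 0.25 = 1.3648.
Net systemic exposure ratio = 1 / 1.3648 = 0.733.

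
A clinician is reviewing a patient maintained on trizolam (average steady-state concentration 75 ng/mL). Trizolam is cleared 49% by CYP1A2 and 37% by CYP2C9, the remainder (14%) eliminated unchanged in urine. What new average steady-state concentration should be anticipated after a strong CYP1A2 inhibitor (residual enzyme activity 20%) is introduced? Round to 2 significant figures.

The CYP1A2 pathway (49% of clearance) falls to 0.2× activity: 0.49 × 0.2 = 0.098.
CYP2C9 (37%) and the residual 14% are unaffected.
Relative clearance = 0.098 + 0.37 + 0.14 = 0.608.
With dosing unchanged, average steady-state concentration scales as 1/CL: 75 / 0.608 = 1.2 × 10² ng/mL.

1.2 × 10² ng/mL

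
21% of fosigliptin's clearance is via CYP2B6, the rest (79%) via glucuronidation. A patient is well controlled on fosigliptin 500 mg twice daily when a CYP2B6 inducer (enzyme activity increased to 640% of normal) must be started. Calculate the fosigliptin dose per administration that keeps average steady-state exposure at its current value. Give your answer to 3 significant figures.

1.07 × 10³ mg

CYP2B6: 0.21 × 6.4 = 1.344
Other: 0.79 (unchanged)
CL_new/CL_old = 1.344 + 0.79 = 2.134.
To maintain the same steady-state level, dose must scale with clearance: new dose = 500 × 2.134 = 1.07 × 10³ mg.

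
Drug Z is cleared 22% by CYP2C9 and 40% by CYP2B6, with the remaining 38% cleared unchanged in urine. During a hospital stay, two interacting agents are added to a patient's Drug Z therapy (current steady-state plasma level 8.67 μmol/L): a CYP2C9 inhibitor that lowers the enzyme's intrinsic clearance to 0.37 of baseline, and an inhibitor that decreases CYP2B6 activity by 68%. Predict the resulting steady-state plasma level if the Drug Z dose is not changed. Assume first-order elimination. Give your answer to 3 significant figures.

14.7 μmol/L

The CYP2C9 pathway (22% of clearance) drops to 0.37× activity: 0.22 × 0.37 = 0.0814.
The CYP2B6 pathway (40% of clearance) falls to 0.32× activity: 0.4 × 0.32 = 0.128.
The remaining 38% of clearance is unaffected.
New clearance relative to baseline: 0.0814 + 0.128 + 0.38 = 0.5894.
Dividing the baseline by the relative clearance: 8.67 / 0.5894 = 14.7 μmol/L.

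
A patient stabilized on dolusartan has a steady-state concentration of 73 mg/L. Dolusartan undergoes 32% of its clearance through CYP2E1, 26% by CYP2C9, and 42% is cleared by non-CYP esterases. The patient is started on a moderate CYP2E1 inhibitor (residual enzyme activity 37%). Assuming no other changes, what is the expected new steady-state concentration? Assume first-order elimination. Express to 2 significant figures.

91 mg/L

CYP2E1: 0.32 × 0.37 = 0.1184
CYP2C9: 0.26 (unchanged)
Other: 0.42 (unchanged)
CL_new/CL_old = 0.1184 + 0.26 + 0.42 = 0.7984.
With dosing unchanged, steady-state concentration scales as 1/CL: 73 / 0.7984 = 91 mg/L.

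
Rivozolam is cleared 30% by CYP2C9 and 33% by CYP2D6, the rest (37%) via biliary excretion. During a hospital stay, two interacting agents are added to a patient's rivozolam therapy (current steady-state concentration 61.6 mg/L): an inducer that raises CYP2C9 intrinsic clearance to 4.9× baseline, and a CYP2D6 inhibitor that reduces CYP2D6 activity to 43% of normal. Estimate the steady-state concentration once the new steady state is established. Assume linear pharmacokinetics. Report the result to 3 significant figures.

31.1 mg/L

The CYP2C9 pathway (30% of clearance) is boosted to 4.9× activity: 0.3 × 4.9 = 1.47.
The CYP2D6 pathway (33% of clearance) drops to 0.43× activity: 0.33 × 0.43 = 0.1419.
Non-CYP routes (37%) are unchanged.
CL_new/CL_old = 1.47 + 0.1419 + 0.37 = 1.9819.
Dividing the baseline by the relative clearance: 61.6 / 1.9819 = 31.1 mg/L.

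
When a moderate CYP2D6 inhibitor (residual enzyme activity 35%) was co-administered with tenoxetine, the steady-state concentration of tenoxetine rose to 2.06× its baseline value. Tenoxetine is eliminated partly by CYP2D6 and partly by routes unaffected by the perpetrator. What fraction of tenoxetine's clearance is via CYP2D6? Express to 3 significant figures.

Let x = fm,CYP2D6. Because steady-state concentration ∝ 1/CL, relative clearance fell to 1/2.06 = 0.4854.
Only the CYP2D6 route changed, so 0.4854 = x·0.35 + (1 − x), giving x = 0.792.

0.792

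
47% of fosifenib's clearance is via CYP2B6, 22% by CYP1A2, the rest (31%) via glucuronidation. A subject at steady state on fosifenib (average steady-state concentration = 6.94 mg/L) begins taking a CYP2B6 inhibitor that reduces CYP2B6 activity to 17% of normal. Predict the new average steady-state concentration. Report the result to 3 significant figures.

The CYP2B6 pathway (47% of clearance) drops to 0.17× activity: 0.47 × 0.17 = 0.0799.
CYP1A2 (22%) and the residual 31% are unaffected.
CL_new/CL_old = 0.0799 + 0.22 + 0.31 = 0.6099.
New average steady-state concentration = baseline ÷ relative clearance = 6.94 / 0.6099 = 11.4 mg/L.

11.4 mg/L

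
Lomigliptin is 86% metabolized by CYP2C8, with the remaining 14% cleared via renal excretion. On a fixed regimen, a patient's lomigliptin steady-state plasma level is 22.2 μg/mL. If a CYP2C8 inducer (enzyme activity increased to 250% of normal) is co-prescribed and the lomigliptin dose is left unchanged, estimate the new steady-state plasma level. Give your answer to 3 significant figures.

The CYP2C8 pathway (86% of clearance) is boosted to 2.5× activity: 0.86 × 2.5 = 2.15.
Non-CYP routes (14%) are unchanged.
New clearance relative to baseline: 2.15 + 0.14 = 2.29.
Steady-state plasma level ∝ 1/CL, so new value = 22.2 / 2.29 = 9.69 μg/mL.

9.69 μg/mL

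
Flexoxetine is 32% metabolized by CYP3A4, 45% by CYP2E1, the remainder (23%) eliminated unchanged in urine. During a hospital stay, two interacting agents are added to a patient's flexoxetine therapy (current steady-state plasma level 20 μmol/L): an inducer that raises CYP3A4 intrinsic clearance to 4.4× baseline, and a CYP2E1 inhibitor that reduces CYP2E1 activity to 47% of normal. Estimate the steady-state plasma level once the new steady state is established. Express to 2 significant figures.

11 μmol/L

The CYP3A4 pathway (32% of clearance) increases to 4.4× activity: 0.32 × 4.4 = 1.408.
The CYP2E1 pathway (45% of clearance) falls to 0.47× activity: 0.45 × 0.47 = 0.2115.
Non-CYP routes (23%) are unchanged.
New clearance relative to baseline: 1.408 + 0.2115 + 0.23 = 1.8495.
Dividing the baseline by the relative clearance: 20 / 1.8495 = 11 μmol/L.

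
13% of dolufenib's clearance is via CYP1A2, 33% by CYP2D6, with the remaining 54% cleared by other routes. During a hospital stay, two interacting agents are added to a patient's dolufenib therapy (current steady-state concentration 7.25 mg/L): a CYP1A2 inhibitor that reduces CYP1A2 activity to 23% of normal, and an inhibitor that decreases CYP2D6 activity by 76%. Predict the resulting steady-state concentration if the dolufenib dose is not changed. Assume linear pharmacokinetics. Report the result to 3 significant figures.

11.2 mg/L

The CYP1A2 pathway (13% of clearance) drops to 0.23× activity: 0.13 × 0.23 = 0.0299.
The CYP2D6 pathway (33% of clearance) is reduced to 0.24× activity: 0.33 × 0.24 = 0.0792.
Non-CYP routes (54%) are unchanged.
CL_new/CL_old = 0.0299 + 0.0792 + 0.54 = 0.6491.
Dividing the baseline by the relative clearance: 7.25 / 0.6491 = 11.2 mg/L.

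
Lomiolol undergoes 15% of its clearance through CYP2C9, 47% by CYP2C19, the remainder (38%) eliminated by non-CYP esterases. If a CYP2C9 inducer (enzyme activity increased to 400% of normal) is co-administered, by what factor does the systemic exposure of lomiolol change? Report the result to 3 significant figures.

CYP2C9: 0.15 × 4 = 0.6
CYP2C19: 0.47 (unchanged)
Other: 0.38 (unchanged)
CL_new/CL_old = 0.6 + 0.47 + 0.38 = 1.45.
Systemic exposure is inversely proportional to clearance, so the fold-change is 1 / 1.45 = 0.690.

0.690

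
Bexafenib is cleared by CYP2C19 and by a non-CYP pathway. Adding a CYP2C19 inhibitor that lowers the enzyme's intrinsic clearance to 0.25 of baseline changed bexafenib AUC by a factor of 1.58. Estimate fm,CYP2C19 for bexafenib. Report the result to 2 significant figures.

0.49

CL'/CL = 1 / 1.58 = 0.6329
0.25·fm + (1 − fm) = 0.6329
fm = (0.6329 − 1) / (0.25 − 1) = 0.49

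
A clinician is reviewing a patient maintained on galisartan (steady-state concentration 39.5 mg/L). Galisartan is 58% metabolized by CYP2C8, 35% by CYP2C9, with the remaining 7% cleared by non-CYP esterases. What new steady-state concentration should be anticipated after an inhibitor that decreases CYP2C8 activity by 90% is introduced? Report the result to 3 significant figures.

CYP2C8: 0.58 × 0.1 = 0.058
CYP2C9: 0.35 (unchanged)
Other: 0.07 (unchanged)
Relative clearance = 0.058 + 0.35 + 0.07 = 0.478.
With dosing unchanged, steady-state concentration scales as 1/CL: 39.5 / 0.478 = 82.6 mg/L.

82.6 mg/L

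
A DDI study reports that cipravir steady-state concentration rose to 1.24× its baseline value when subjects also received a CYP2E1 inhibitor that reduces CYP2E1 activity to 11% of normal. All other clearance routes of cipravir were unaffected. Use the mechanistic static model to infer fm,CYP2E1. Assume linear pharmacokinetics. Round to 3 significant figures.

Let fm be the CYP2E1 fraction. New clearance relative to baseline = fm × 0.11 + (1 − fm).
Steady-state concentration ratio = 1 / (new CL fraction), so new CL fraction = 1 / 1.24 = 0.8065.
fm × 0.11 + 1 − fm = 0.8065  ⇒  fm × (0.11 − 1) = −0.1935  ⇒  fm = 0.217.

0.217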